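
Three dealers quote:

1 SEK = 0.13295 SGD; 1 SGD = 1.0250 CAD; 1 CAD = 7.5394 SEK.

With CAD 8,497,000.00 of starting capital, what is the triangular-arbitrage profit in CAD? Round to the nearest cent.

Profitable loop is CAD → SEK → SGD → CAD:
CAD 8,497,000.00 × 7.5394 = SEK 64,062,281.80
SEK 64,062,281.80 × 0.13295 = SGD 8,517,080.37
SGD 8,517,080.37 × 1.0250 = CAD 8,730,007.37
Profit = CAD 8,730,007.37 − CAD 8,497,000.00

Profit: CAD 233,007.37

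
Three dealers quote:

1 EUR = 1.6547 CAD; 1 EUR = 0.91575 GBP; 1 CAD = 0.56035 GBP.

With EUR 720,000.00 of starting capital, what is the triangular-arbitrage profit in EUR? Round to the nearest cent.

Profitable loop is EUR → CAD → GBP → EUR:
EUR 720,000.00 × 1.6547 = CAD 1,191,384.00
CAD 1,191,384.00 × 0.56035 = GBP 667,592.02
GBP 667,592.02 ÷ 0.91575 = EUR 729,011.22
Profit = EUR 729,011.22 − EUR 720,000.00

Profit: EUR 9,011.22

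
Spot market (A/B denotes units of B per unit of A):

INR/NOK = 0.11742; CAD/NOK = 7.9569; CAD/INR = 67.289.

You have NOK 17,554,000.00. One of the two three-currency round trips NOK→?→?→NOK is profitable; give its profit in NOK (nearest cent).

Profit: NOK 124,029.07

Profitable loop is NOK → INR → CAD → NOK:
NOK 17,554,000.00 ÷ 0.11742 = INR 149,497,530.23
INR 149,497,530.23 ÷ 67.289 = CAD 2,221,723.17
CAD 2,221,723.17 × 7.9569 = NOK 17,678,029.07
Profit = NOK 17,678,029.07 − NOK 17,554,000.00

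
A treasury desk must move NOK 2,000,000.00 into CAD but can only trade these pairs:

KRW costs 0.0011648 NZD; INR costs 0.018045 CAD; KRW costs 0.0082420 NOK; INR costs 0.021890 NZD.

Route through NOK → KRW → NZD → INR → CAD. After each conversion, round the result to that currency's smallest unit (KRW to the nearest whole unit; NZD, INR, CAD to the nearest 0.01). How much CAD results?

CAD 233,002.12

NOK 2,000,000.00 ÷ 0.0082420 = KRW 242,659,549
KRW 242,659,549 × 0.0011648 = NZD 282,649.84
NZD 282,649.84 ÷ 0.021890 = INR 12,912,281.41
INR 12,912,281.41 × 0.018045 = CAD 233,002.12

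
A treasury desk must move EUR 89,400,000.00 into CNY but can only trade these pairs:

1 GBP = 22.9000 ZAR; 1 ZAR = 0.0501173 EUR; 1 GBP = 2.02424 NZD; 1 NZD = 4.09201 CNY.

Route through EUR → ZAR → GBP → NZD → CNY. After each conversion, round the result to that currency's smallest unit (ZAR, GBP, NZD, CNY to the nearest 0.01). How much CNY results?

CNY 645,227,782.76

EUR 89,400,000.00 ÷ 0.0501173 = ZAR 1,783,815,169.61
ZAR 1,783,815,169.61 ÷ 22.9000 = GBP 77,895,858.93
GBP 77,895,858.93 × 2.02424 = NZD 157,679,913.48
NZD 157,679,913.48 × 4.09201 = CNY 645,227,782.76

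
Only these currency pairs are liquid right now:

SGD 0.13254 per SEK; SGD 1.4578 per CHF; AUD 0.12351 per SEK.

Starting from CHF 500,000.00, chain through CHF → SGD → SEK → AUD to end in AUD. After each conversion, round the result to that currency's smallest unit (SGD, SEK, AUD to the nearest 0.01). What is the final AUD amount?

AUD 679,239.77

CHF 500,000.00 × 1.4578 = SGD 728,900.00
SGD 728,900.00 ÷ 0.13254 = SEK 5,499,471.86
SEK 5,499,471.86 × 0.12351 = AUD 679,239.77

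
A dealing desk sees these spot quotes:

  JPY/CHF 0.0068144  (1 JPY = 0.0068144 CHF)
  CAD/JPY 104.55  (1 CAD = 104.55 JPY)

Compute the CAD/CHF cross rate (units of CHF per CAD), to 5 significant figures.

CAD/CHF = 0.71245

1 CAD × 104.55 = 104.55 JPY
104.55 JPY × 0.0068144 = 0.712446 CHF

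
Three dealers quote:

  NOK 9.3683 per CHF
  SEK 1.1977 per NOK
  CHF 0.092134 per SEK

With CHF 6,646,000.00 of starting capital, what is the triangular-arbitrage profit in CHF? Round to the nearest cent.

Profitable loop is CHF → NOK → SEK → CHF:
CHF 6,646,000.00 × 9.3683 = NOK 62,261,721.80
NOK 62,261,721.80 × 1.1977 = SEK 74,570,864.20
SEK 74,570,864.20 × 0.092134 = CHF 6,870,512.00
Profit = CHF 6,870,512.00 − CHF 6,646,000.00

Profit: CHF 224,512.00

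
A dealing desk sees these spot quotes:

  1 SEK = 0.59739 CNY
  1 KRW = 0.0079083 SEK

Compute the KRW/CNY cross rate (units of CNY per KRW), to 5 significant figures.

KRW/CNY = 0.0047243

1 KRW × 0.0079083 = 0.0079083 SEK
0.0079083 SEK × 0.59739 = 0.00472434 CNY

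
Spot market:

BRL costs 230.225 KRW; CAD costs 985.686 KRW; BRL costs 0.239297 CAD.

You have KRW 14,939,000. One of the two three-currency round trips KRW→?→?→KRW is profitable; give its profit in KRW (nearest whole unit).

Profitable loop is KRW → BRL → CAD → KRW:
KRW 14,939,000 ÷ 230.225 = BRL 64,888.70
BRL 64,888.70 × 0.239297 = CAD 15,527.67
CAD 15,527.67 × 985.686 = KRW 15,305,407
Profit = KRW 15,305,407 − KRW 14,939,000

Profit: KRW 366,407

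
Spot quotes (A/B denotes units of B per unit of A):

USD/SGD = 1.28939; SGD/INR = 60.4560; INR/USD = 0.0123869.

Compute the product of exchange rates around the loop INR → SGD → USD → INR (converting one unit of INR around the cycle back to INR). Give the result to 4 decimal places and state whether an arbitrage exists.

1.0357 (arbitrage exists)

Around INR → SGD → USD → INR: 1 ÷ 60.4560 ÷ 1.28939 ÷ 0.0123869 = 1.035652
Product > 1; profitable direction is INR → SGD → USD → INR.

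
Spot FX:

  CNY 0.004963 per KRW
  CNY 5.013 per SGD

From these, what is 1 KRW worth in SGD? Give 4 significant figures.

1 KRW × 0.004963 = 0.004963 CNY
0.004963 CNY ÷ 5.013 = 0.000990026 SGD

KRW/SGD = 0.0009900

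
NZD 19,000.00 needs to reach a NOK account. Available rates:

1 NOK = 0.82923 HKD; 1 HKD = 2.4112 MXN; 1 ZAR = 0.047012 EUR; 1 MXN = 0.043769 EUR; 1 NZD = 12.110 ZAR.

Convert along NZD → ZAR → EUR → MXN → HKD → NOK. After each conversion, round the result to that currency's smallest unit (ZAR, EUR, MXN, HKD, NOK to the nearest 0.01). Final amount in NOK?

NOK 123,603.73

NZD 19,000.00 × 12.110 = ZAR 230,090.00
ZAR 230,090.00 × 0.047012 = EUR 10,816.99
EUR 10,816.99 ÷ 0.043769 = MXN 247,138.16
MXN 247,138.16 ÷ 2.4112 = HKD 102,495.92
HKD 102,495.92 ÷ 0.82923 = NOK 123,603.73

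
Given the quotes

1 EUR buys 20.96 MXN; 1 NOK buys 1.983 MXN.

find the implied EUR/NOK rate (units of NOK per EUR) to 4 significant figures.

1 EUR × 20.96 = 20.96 MXN
20.96 MXN ÷ 1.983 = 10.5698 NOK

EUR/NOK = 10.57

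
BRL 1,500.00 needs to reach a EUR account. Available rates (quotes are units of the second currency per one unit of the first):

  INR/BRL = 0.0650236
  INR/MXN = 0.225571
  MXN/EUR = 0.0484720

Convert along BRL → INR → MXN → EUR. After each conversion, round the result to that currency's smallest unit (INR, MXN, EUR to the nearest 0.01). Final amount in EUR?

BRL 1,500.00 ÷ 0.0650236 = INR 23,068.55
INR 23,068.55 × 0.225571 = MXN 5,203.60
MXN 5,203.60 × 0.0484720 = EUR 252.23

EUR 252.23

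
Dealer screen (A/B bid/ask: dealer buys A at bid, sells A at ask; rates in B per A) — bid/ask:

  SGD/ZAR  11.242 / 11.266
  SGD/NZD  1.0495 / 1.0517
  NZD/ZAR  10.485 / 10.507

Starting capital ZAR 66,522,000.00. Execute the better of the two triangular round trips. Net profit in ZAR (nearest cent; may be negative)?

Net profit: ZAR 1,154,559.58

Best loop ZAR → NZD → SGD → ZAR:
ZAR 66,522,000.00 ÷ 10.507 (buy NZD at ask) = NZD 6,331,207.77
NZD 6,331,207.77 ÷ 1.0517 (buy SGD at ask) = SGD 6,019,975.06
SGD 6,019,975.06 × 11.242 (sell SGD at bid) = ZAR 67,676,559.58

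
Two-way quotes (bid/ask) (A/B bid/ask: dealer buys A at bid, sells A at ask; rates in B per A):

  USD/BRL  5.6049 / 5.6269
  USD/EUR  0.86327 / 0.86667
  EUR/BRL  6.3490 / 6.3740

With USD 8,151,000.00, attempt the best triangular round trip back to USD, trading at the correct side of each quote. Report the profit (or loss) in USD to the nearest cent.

Net profit: USD 119,141.47

Best loop USD → BRL → EUR → USD:
USD 8,151,000.00 × 5.6049 (sell USD at bid) = BRL 45,685,539.90
BRL 45,685,539.90 ÷ 6.3740 (buy EUR at ask) = EUR 7,167,483.51
EUR 7,167,483.51 ÷ 0.86667 (buy USD at ask) = USD 8,270,141.47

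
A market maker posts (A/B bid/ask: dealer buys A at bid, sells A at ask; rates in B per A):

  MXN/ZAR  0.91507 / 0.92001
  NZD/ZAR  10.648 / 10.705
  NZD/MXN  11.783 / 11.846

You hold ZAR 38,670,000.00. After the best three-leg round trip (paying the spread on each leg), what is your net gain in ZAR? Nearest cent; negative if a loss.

Net profit: ZAR 279,124.11

Best loop ZAR → NZD → MXN → ZAR:
ZAR 38,670,000.00 ÷ 10.705 (buy NZD at ask) = NZD 3,612,330.69
NZD 3,612,330.69 × 11.783 (sell NZD at bid) = MXN 42,564,092.48
MXN 42,564,092.48 × 0.91507 (sell MXN at bid) = ZAR 38,949,124.11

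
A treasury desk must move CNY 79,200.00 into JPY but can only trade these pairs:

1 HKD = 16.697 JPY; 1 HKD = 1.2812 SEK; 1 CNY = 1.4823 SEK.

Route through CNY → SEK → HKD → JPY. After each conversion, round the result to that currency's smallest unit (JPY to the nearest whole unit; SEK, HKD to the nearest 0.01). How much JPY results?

CNY 79,200.00 × 1.4823 = SEK 117,398.16
SEK 117,398.16 ÷ 1.2812 = HKD 91,631.41
HKD 91,631.41 × 16.697 = JPY 1,529,970

JPY 1,529,970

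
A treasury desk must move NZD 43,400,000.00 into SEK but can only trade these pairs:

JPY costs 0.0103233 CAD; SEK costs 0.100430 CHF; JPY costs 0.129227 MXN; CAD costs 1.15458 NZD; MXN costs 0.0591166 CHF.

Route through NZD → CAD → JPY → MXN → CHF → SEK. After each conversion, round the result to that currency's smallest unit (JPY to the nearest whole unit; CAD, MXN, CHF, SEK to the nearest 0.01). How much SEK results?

SEK 276,978,716.82

NZD 43,400,000.00 ÷ 1.15458 = CAD 37,589,426.46
CAD 37,589,426.46 ÷ 0.0103233 = JPY 3,641,221,941
JPY 3,641,221,941 × 0.129227 = MXN 470,544,187.77
MXN 470,544,187.77 × 0.0591166 = CHF 27,816,972.53
CHF 27,816,972.53 ÷ 0.100430 = SEK 276,978,716.82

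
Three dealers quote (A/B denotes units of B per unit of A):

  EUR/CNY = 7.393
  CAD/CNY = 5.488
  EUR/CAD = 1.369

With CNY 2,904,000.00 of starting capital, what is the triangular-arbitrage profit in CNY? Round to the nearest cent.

Profitable loop is CNY → EUR → CAD → CNY:
CNY 2,904,000.00 ÷ 7.393 = EUR 392,804.00
EUR 392,804.00 × 1.369 = CAD 537,748.68
CAD 537,748.68 × 5.488 = CNY 2,951,164.76
Profit = CNY 2,951,164.76 − CNY 2,904,000.00

Profit: CNY 47,164.76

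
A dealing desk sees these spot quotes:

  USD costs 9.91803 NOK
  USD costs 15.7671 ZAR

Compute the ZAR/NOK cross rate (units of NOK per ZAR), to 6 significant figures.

1 ZAR ÷ 15.7671 = 0.0634232 USD
0.0634232 USD × 9.91803 = 0.629033 NOK

ZAR/NOK = 0.629033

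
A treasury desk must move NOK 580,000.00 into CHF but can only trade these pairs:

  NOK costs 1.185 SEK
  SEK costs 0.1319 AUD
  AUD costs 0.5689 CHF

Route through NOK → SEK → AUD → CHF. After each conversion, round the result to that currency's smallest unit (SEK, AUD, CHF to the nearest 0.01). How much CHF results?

NOK 580,000.00 × 1.185 = SEK 687,300.00
SEK 687,300.00 × 0.1319 = AUD 90,654.87
AUD 90,654.87 × 0.5689 = CHF 51,573.56

CHF 51,573.56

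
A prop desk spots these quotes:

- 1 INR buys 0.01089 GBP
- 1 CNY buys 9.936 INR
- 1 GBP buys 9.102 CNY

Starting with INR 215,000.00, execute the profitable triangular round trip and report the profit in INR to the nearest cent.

Profit: INR 3,304.24

Profitable loop is INR → CNY → GBP → INR:
INR 215,000.00 ÷ 9.936 = CNY 21,638.49
CNY 21,638.49 ÷ 9.102 = GBP 2,377.33
GBP 2,377.33 ÷ 0.01089 = INR 218,304.24
Profit = INR 218,304.24 − INR 215,000.00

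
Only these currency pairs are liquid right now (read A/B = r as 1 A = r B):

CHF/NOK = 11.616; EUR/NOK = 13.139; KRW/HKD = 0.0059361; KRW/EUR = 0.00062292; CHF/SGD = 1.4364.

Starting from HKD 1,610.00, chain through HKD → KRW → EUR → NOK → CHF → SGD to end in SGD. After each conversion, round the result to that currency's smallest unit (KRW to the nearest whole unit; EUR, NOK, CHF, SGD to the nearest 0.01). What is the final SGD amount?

SGD 274.50

HKD 1,610.00 ÷ 0.0059361 = KRW 271,222
KRW 271,222 × 0.00062292 = EUR 168.95
EUR 168.95 × 13.139 = NOK 2,219.83
NOK 2,219.83 ÷ 11.616 = CHF 191.10
CHF 191.10 × 1.4364 = SGD 274.50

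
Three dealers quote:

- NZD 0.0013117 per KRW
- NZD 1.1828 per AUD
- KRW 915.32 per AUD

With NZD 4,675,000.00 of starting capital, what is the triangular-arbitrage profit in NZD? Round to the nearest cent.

Profitable loop is NZD → AUD → KRW → NZD:
NZD 4,675,000.00 ÷ 1.1828 = AUD 3,952,485.63
AUD 3,952,485.63 × 915.32 = KRW 3,617,789,144
KRW 3,617,789,144 × 0.0013117 = NZD 4,745,454.02
Profit = NZD 4,745,454.02 − NZD 4,675,000.00

Profit: NZD 70,454.02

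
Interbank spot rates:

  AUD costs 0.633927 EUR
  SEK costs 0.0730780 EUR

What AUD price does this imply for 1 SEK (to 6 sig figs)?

SEK/AUD = 0.115278

1 SEK × 0.0730780 = 0.073078 EUR
0.073078 EUR ÷ 0.633927 = 0.115278 AUD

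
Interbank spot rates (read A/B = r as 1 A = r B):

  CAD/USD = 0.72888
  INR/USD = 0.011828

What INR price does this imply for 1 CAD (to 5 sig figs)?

CAD/INR = 61.623

1 CAD × 0.72888 = 0.72888 USD
0.72888 USD ÷ 0.011828 = 61.6233 INR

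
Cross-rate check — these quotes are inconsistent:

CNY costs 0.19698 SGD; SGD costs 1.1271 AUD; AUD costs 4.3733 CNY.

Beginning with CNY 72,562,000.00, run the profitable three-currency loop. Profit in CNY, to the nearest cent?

Profit: CNY 2,171,511.94

Profitable loop is CNY → AUD → SGD → CNY:
CNY 72,562,000.00 ÷ 4.3733 = AUD 16,592,047.20
AUD 16,592,047.20 ÷ 1.1271 = SGD 14,721,007.18
SGD 14,721,007.18 ÷ 0.19698 = CNY 74,733,511.94
Profit = CNY 74,733,511.94 − CNY 72,562,000.00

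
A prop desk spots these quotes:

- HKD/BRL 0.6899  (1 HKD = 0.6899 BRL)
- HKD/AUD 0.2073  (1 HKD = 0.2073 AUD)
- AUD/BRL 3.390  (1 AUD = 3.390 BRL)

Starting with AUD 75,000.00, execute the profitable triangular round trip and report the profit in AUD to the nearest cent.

Profitable loop is AUD → BRL → HKD → AUD:
AUD 75,000.00 × 3.390 = BRL 254,250.00
BRL 254,250.00 ÷ 0.6899 = HKD 368,531.67
HKD 368,531.67 × 0.2073 = AUD 76,396.62
Profit = AUD 76,396.62 − AUD 75,000.00

Profit: AUD 1,396.62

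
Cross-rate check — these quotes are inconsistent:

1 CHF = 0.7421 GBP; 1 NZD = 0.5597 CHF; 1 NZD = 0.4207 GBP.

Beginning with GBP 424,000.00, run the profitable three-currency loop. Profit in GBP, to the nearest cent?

Profitable loop is GBP → CHF → NZD → GBP:
GBP 424,000.00 ÷ 0.7421 = CHF 571,351.57
CHF 571,351.57 ÷ 0.5597 = NZD 1,020,817.53
NZD 1,020,817.53 × 0.4207 = GBP 429,457.93
Profit = GBP 429,457.93 − GBP 424,000.00

Profit: GBP 5,457.93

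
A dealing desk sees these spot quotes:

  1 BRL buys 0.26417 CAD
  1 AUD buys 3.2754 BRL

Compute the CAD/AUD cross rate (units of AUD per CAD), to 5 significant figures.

1 CAD ÷ 0.26417 = 3.78544 BRL
3.78544 BRL ÷ 3.2754 = 1.15572 AUD

CAD/AUD = 1.1557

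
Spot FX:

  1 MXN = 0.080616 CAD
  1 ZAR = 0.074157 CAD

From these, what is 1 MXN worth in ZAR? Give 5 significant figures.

MXN/ZAR = 1.0871

1 MXN × 0.080616 = 0.080616 CAD
0.080616 CAD ÷ 0.074157 = 1.0871 ZAR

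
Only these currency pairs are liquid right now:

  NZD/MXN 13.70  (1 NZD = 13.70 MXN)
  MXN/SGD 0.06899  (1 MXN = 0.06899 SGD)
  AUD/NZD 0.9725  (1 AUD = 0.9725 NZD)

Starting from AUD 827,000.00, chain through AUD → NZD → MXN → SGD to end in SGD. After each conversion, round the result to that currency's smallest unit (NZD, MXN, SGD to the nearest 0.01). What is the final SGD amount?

SGD 760,154.43

AUD 827,000.00 × 0.9725 = NZD 804,257.50
NZD 804,257.50 × 13.70 = MXN 11,018,327.75
MXN 11,018,327.75 × 0.06899 = SGD 760,154.43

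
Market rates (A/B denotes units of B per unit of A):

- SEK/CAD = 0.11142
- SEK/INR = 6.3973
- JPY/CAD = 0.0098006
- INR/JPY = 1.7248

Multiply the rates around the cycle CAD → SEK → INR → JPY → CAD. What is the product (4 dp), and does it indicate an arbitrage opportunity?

Around CAD → SEK → INR → JPY → CAD: 1 ÷ 0.11142 × 6.3973 × 1.7248 × 0.0098006 = 0.970566
Product < 1; profitable direction is CAD → JPY → INR → SEK → CAD.

0.9706 (arbitrage exists)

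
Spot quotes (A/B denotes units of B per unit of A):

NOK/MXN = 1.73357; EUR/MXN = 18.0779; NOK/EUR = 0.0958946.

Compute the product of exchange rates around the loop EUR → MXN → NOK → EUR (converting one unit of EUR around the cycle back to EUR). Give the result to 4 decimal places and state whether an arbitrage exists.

Around EUR → MXN → NOK → EUR: 1 × 18.0779 ÷ 1.73357 × 0.0958946 = 1.000002
Product ≈ 1 (deviation 0.000%, within rounding noise).

1.0000 (no arbitrage)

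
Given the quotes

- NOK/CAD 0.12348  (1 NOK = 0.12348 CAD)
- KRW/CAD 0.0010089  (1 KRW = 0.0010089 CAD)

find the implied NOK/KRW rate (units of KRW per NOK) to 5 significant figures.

NOK/KRW = 122.39

1 NOK × 0.12348 = 0.12348 CAD
0.12348 CAD ÷ 0.0010089 = 122.391 KRW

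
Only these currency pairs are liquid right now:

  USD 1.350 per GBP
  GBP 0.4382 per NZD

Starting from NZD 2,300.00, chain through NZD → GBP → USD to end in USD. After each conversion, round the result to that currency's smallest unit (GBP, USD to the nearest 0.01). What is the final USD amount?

NZD 2,300.00 × 0.4382 = GBP 1,007.86
GBP 1,007.86 × 1.350 = USD 1,360.61

USD 1,360.61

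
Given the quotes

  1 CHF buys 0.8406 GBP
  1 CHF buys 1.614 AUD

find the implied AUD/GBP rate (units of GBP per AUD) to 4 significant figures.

AUD/GBP = 0.5208

1 AUD ÷ 1.614 = 0.619579 CHF
0.619579 CHF × 0.8406 = 0.520818 GBP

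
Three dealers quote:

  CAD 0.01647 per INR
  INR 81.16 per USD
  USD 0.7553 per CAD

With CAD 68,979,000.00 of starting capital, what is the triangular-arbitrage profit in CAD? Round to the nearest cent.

Profit: CAD 663,125.31

Profitable loop is CAD → USD → INR → CAD:
CAD 68,979,000.00 × 0.7553 = USD 52,099,838.70
USD 52,099,838.70 × 81.16 = INR 4,228,422,908.89
INR 4,228,422,908.89 × 0.01647 = CAD 69,642,125.31
Profit = CAD 69,642,125.31 − CAD 68,979,000.00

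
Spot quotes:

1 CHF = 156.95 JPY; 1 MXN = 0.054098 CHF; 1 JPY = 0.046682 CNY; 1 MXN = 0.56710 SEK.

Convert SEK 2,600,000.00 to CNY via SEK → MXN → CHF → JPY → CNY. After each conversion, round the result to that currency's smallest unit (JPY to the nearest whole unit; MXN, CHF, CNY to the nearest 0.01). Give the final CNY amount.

SEK 2,600,000.00 ÷ 0.56710 = MXN 4,584,729.32
MXN 4,584,729.32 × 0.054098 = CHF 248,024.69
CHF 248,024.69 × 156.95 = JPY 38,927,475
JPY 38,927,475 × 0.046682 = CNY 1,817,212.39

CNY 1,817,212.39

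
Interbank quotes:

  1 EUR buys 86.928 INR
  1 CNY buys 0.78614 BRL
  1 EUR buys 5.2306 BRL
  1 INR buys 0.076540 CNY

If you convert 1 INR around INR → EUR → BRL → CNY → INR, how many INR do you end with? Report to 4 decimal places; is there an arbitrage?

Around INR → EUR → BRL → CNY → INR: 1 ÷ 86.928 × 5.2306 ÷ 0.78614 ÷ 0.076540 = 1.000008
Product ≈ 1 (deviation 0.001%, within rounding noise).

1.0000 (no arbitrage)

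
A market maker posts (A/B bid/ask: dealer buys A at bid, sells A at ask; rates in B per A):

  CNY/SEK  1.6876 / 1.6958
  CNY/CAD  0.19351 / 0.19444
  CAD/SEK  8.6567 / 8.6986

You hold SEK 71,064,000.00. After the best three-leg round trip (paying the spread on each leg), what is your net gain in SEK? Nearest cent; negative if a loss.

Net result: SEK -157,803.01 (no profitable arbitrage after spreads)

Best loop SEK → CAD → CNY → SEK:
SEK 71,064,000.00 ÷ 8.6986 (buy CAD at ask) = CAD 8,169,590.51
CAD 8,169,590.51 ÷ 0.19444 (buy CNY at ask) = CNY 42,015,997.27
CNY 42,015,997.27 × 1.6876 (sell CNY at bid) = SEK 70,906,196.99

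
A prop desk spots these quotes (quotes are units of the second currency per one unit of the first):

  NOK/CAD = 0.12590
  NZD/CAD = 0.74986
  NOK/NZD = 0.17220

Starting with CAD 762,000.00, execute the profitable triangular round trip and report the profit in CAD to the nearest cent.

Profitable loop is CAD → NOK → NZD → CAD:
CAD 762,000.00 ÷ 0.12590 = NOK 6,052,422.56
NOK 6,052,422.56 × 0.17220 = NZD 1,042,227.16
NZD 1,042,227.16 × 0.74986 = CAD 781,524.46
Profit = CAD 781,524.46 − CAD 762,000.00

Profit: CAD 19,524.46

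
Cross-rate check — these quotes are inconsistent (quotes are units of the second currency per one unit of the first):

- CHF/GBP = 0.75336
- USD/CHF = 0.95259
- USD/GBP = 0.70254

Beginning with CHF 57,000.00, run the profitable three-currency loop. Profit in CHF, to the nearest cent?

Profitable loop is CHF → GBP → USD → CHF:
CHF 57,000.00 × 0.75336 = GBP 42,941.52
GBP 42,941.52 ÷ 0.70254 = USD 61,123.24
USD 61,123.24 × 0.95259 = CHF 58,225.39
Profit = CHF 58,225.39 − CHF 57,000.00

Profit: CHF 1,225.39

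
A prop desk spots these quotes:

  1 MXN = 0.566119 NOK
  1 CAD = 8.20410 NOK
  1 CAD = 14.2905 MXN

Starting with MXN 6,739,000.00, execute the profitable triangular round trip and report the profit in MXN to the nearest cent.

Profitable loop is MXN → CAD → NOK → MXN:
MXN 6,739,000.00 ÷ 14.2905 = CAD 471,572.02
CAD 471,572.02 × 8.20410 = NOK 3,868,824.04
NOK 3,868,824.04 ÷ 0.566119 = MXN 6,833,941.34
Profit = MXN 6,833,941.34 − MXN 6,739,000.00

Profit: MXN 94,941.34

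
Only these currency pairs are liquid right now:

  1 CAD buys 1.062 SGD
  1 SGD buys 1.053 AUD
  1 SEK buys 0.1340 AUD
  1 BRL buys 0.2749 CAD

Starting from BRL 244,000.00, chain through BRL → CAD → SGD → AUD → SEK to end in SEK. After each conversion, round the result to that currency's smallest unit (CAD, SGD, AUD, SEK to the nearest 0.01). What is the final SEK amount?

SEK 559,773.96

BRL 244,000.00 × 0.2749 = CAD 67,075.60
CAD 67,075.60 × 1.062 = SGD 71,234.29
SGD 71,234.29 × 1.053 = AUD 75,009.71
AUD 75,009.71 ÷ 0.1340 = SEK 559,773.96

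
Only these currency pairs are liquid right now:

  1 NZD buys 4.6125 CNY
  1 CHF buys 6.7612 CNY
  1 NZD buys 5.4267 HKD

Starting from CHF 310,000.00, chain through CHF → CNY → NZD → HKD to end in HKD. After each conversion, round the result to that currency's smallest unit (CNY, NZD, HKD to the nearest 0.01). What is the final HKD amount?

CHF 310,000.00 × 6.7612 = CNY 2,095,972.00
CNY 2,095,972.00 ÷ 4.6125 = NZD 454,411.27
NZD 454,411.27 × 5.4267 = HKD 2,465,953.64

HKD 2,465,953.64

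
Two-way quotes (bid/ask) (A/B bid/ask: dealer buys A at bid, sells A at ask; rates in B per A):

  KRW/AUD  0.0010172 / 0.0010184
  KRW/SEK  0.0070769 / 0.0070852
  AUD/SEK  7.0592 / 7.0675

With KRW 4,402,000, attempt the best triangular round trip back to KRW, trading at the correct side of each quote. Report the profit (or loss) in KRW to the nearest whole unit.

Net profit: KRW 59,283

Best loop KRW → AUD → SEK → KRW:
KRW 4,402,000 × 0.0010172 (sell KRW at bid) = AUD 4,477.71
AUD 4,477.71 × 7.0592 (sell AUD at bid) = SEK 31,609.08
SEK 31,609.08 ÷ 0.0070852 (buy KRW at ask) = KRW 4,461,283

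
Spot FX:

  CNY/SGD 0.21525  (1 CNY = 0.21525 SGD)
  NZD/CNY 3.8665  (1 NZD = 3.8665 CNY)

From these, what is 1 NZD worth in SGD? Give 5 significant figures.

NZD/SGD = 0.83226

1 NZD × 3.8665 = 3.8665 CNY
3.8665 CNY × 0.21525 = 0.832264 SGD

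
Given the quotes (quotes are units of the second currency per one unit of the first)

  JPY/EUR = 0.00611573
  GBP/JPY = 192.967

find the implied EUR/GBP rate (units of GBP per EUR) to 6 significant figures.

EUR/GBP = 0.847361

1 EUR ÷ 0.00611573 = 163.513 JPY
163.513 JPY ÷ 192.967 = 0.847361 GBP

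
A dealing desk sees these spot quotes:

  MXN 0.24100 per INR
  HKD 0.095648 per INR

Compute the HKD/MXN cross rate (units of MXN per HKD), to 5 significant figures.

1 HKD ÷ 0.095648 = 10.455 INR
10.455 INR × 0.24100 = 2.51966 MXN

HKD/MXN = 2.5197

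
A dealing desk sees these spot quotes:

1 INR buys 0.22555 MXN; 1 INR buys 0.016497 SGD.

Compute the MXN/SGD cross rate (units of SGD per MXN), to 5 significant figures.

1 MXN ÷ 0.22555 = 4.43361 INR
4.43361 INR × 0.016497 = 0.0731412 SGD

MXN/SGD = 0.073141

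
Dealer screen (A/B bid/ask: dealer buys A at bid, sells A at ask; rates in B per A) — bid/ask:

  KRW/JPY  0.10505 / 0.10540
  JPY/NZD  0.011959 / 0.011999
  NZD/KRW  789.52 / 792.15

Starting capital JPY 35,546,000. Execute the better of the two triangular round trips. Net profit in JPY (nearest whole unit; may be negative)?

Net result: JPY -64,853 (no profitable arbitrage after spreads)

Best loop JPY → KRW → NZD → JPY:
JPY 35,546,000 ÷ 0.10540 (buy KRW at ask) = KRW 337,248,577
KRW 337,248,577 ÷ 792.15 (buy NZD at ask) = NZD 425,738.28
NZD 425,738.28 ÷ 0.011999 (buy JPY at ask) = JPY 35,481,147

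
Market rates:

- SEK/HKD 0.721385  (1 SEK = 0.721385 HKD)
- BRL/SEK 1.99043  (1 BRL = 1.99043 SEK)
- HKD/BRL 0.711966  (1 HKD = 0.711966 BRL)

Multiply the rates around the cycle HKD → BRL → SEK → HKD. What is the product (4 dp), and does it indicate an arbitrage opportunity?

1.0223 (arbitrage exists)

Around HKD → BRL → SEK → HKD: 1 × 0.711966 × 1.99043 × 0.721385 = 1.022288
Product > 1; profitable direction is HKD → BRL → SEK → HKD.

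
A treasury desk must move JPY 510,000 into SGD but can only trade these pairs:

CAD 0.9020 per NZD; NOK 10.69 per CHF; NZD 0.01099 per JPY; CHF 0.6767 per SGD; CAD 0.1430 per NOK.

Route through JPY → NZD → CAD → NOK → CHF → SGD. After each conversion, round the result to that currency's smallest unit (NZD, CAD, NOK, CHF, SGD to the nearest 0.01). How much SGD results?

JPY 510,000 × 0.01099 = NZD 5,604.90
NZD 5,604.90 × 0.9020 = CAD 5,055.62
CAD 5,055.62 ÷ 0.1430 = NOK 35,353.99
NOK 35,353.99 ÷ 10.69 = CHF 3,307.20
CHF 3,307.20 ÷ 0.6767 = SGD 4,887.25

SGD 4,887.25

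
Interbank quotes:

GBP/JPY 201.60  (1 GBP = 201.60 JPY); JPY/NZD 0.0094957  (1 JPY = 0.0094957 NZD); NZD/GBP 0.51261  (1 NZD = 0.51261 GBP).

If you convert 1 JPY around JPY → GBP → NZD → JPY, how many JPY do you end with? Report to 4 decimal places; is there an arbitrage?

Around JPY → GBP → NZD → JPY: 1 ÷ 201.60 ÷ 0.51261 ÷ 0.0094957 = 1.019050
Product > 1; profitable direction is JPY → GBP → NZD → JPY.

1.0190 (arbitrage exists)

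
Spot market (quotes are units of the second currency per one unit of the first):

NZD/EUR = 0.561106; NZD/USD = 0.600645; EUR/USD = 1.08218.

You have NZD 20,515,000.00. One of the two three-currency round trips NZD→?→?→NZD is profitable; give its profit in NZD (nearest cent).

Profitable loop is NZD → EUR → USD → NZD:
NZD 20,515,000.00 × 0.561106 = EUR 11,511,089.59
EUR 11,511,089.59 × 1.08218 = USD 12,457,070.93
USD 12,457,070.93 ÷ 0.600645 = NZD 20,739,489.94
Profit = NZD 20,739,489.94 − NZD 20,515,000.00

Profit: NZD 224,489.94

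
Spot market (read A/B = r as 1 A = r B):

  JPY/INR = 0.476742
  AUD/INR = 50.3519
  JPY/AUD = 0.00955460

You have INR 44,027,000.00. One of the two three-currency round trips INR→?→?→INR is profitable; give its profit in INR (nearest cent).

Profit: INR 401,745.73

Profitable loop is INR → JPY → AUD → INR:
INR 44,027,000.00 ÷ 0.476742 = JPY 92,349,741
JPY 92,349,741 × 0.00955460 = AUD 882,364.83
AUD 882,364.83 × 50.3519 = INR 44,428,745.73
Profit = INR 44,428,745.73 − INR 44,027,000.00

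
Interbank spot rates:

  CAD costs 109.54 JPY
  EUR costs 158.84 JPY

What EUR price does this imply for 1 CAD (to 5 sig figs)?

1 CAD × 109.54 = 109.54 JPY
109.54 JPY ÷ 158.84 = 0.689625 EUR

CAD/EUR = 0.68962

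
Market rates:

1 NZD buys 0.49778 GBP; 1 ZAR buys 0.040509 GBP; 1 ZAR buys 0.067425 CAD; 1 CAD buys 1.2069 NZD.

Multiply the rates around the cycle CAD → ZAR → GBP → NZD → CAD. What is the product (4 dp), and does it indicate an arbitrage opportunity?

1.0001 (no arbitrage)

Around CAD → ZAR → GBP → NZD → CAD: 1 ÷ 0.067425 × 0.040509 ÷ 0.49778 ÷ 1.2069 = 1.000050
Product ≈ 1 (deviation 0.005%, within rounding noise).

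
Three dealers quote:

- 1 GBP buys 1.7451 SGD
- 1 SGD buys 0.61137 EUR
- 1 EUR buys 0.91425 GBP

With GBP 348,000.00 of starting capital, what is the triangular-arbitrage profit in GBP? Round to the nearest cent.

Profit: GBP 8,771.24

Profitable loop is GBP → EUR → SGD → GBP:
GBP 348,000.00 ÷ 0.91425 = EUR 380,639.87
EUR 380,639.87 ÷ 0.61137 = SGD 622,601.48
SGD 622,601.48 ÷ 1.7451 = GBP 356,771.24
Profit = GBP 356,771.24 − GBP 348,000.00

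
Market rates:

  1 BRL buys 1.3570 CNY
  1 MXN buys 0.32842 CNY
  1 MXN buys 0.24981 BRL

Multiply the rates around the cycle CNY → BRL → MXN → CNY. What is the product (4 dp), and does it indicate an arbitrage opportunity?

0.9688 (arbitrage exists)

Around CNY → BRL → MXN → CNY: 1 ÷ 1.3570 ÷ 0.24981 × 0.32842 = 0.968813
Product < 1; profitable direction is CNY → MXN → BRL → CNY.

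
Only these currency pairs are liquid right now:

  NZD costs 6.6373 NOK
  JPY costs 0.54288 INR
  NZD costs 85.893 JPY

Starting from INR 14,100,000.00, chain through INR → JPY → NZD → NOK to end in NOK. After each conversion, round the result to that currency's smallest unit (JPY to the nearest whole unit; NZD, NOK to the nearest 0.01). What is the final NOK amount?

INR 14,100,000.00 ÷ 0.54288 = JPY 25,972,591
JPY 25,972,591 ÷ 85.893 = NZD 302,383.09
NZD 302,383.09 × 6.6373 = NOK 2,007,007.28

NOK 2,007,007.28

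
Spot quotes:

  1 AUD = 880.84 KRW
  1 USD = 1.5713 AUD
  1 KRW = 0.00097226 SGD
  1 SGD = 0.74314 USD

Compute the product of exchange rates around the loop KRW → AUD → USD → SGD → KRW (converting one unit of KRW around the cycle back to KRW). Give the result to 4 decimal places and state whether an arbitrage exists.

1.0000 (no arbitrage)

Around KRW → AUD → USD → SGD → KRW: 1 ÷ 880.84 ÷ 1.5713 ÷ 0.74314 ÷ 0.00097226 = 0.999979
Product ≈ 1 (deviation 0.002%, within rounding noise).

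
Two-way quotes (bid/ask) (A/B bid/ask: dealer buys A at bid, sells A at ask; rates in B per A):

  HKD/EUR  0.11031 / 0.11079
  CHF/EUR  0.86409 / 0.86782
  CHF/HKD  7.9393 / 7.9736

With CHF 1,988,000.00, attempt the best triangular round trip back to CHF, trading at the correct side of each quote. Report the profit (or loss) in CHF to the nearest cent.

Best loop CHF → HKD → EUR → CHF:
CHF 1,988,000.00 × 7.9393 (sell CHF at bid) = HKD 15,783,328.40
HKD 15,783,328.40 × 0.11031 (sell HKD at bid) = EUR 1,741,058.96
EUR 1,741,058.96 ÷ 0.86782 (buy CHF at ask) = CHF 2,006,244.33

Net profit: CHF 18,244.33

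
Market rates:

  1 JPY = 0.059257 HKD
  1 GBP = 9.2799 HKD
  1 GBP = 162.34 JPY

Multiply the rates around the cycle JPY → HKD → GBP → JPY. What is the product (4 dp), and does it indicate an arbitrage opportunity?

Around JPY → HKD → GBP → JPY: 1 × 0.059257 ÷ 9.2799 × 162.34 = 1.036626
Product > 1; profitable direction is JPY → HKD → GBP → JPY.

1.0366 (arbitrage exists)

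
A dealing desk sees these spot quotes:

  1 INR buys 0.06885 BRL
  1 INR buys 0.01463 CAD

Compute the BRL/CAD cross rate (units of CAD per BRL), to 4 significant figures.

BRL/CAD = 0.2125

1 BRL ÷ 0.06885 = 14.5243 INR
14.5243 INR × 0.01463 = 0.212491 CAD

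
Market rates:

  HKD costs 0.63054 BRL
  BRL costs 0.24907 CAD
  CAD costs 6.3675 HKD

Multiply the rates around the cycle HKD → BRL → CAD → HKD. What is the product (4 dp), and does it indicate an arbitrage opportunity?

Around HKD → BRL → CAD → HKD: 1 × 0.63054 × 0.24907 × 6.3675 = 1.000007
Product ≈ 1 (deviation 0.001%, within rounding noise).

1.0000 (no arbitrage)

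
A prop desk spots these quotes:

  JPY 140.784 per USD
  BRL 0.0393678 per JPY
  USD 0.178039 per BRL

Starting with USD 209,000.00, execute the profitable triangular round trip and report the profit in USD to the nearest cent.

Profitable loop is USD → BRL → JPY → USD:
USD 209,000.00 ÷ 0.178039 = BRL 1,173,900.10
BRL 1,173,900.10 ÷ 0.0393678 = JPY 29,818,788
JPY 29,818,788 ÷ 140.784 = USD 211,805.24
Profit = USD 211,805.24 − USD 209,000.00

Profit: USD 2,805.24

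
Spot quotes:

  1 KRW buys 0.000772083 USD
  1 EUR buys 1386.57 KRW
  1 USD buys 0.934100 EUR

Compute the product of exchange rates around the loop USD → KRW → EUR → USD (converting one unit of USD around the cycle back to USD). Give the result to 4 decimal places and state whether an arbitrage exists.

1.0000 (no arbitrage)

Around USD → KRW → EUR → USD: 1 ÷ 0.000772083 ÷ 1386.57 ÷ 0.934100 = 1.000002
Product ≈ 1 (deviation 0.000%, within rounding noise).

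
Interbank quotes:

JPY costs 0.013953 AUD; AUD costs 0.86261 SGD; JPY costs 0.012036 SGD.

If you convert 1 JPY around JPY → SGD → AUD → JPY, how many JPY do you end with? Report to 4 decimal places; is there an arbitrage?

1.0000 (no arbitrage)

Around JPY → SGD → AUD → JPY: 1 × 0.012036 ÷ 0.86261 ÷ 0.013953 = 1.000000
Product ≈ 1 (deviation 0.000%, within rounding noise).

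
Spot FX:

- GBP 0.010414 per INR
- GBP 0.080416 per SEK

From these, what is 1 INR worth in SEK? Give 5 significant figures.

INR/SEK = 0.12950

1 INR × 0.010414 = 0.010414 GBP
0.010414 GBP ÷ 0.080416 = 0.129502 SEK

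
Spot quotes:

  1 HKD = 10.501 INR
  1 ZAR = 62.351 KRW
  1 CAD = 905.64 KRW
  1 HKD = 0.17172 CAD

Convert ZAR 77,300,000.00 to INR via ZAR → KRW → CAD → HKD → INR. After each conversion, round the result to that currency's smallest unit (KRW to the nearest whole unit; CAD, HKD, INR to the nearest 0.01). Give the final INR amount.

ZAR 77,300,000.00 × 62.351 = KRW 4,819,732,300
KRW 4,819,732,300 ÷ 905.64 = CAD 5,321,907.49
CAD 5,321,907.49 ÷ 0.17172 = HKD 30,991,774.34
HKD 30,991,774.34 × 10.501 = INR 325,444,622.34

INR 325,444,622.34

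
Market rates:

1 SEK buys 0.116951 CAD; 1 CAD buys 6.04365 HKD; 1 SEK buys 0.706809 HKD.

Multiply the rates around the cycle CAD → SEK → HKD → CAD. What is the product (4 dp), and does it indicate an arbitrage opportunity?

1.0000 (no arbitrage)

Around CAD → SEK → HKD → CAD: 1 ÷ 0.116951 × 0.706809 ÷ 6.04365 = 0.999997
Product ≈ 1 (deviation 0.000%, within rounding noise).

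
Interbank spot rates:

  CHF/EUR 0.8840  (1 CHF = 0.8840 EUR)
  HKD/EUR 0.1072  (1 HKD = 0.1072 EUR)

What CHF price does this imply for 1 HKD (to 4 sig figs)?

HKD/CHF = 0.1213

1 HKD × 0.1072 = 0.1072 EUR
0.1072 EUR ÷ 0.8840 = 0.121267 CHF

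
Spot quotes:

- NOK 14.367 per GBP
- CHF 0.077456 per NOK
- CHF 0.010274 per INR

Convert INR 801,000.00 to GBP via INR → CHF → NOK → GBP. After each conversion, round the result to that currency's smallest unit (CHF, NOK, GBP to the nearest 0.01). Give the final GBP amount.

INR 801,000.00 × 0.010274 = CHF 8,229.47
CHF 8,229.47 ÷ 0.077456 = NOK 106,247.03
NOK 106,247.03 ÷ 14.367 = GBP 7,395.21

GBP 7,395.21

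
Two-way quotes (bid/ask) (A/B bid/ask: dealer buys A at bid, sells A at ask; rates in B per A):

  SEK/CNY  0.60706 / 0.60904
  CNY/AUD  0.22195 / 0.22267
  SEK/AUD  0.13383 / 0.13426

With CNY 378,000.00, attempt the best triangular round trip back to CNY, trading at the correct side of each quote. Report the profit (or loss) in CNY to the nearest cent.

Net profit: CNY 1,342.87

Best loop CNY → AUD → SEK → CNY:
CNY 378,000.00 × 0.22195 (sell CNY at bid) = AUD 83,897.10
AUD 83,897.10 ÷ 0.13426 (buy SEK at ask) = SEK 624,885.30
SEK 624,885.30 × 0.60706 (sell SEK at bid) = CNY 379,342.87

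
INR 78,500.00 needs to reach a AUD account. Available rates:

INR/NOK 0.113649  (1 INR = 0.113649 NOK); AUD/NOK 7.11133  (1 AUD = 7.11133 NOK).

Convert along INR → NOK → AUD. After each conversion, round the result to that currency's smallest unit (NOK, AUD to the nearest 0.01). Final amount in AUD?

INR 78,500.00 × 0.113649 = NOK 8,921.45
NOK 8,921.45 ÷ 7.11133 = AUD 1,254.54

AUD 1,254.54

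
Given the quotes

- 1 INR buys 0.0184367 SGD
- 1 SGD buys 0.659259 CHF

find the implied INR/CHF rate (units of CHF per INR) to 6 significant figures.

1 INR × 0.0184367 = 0.0184367 SGD
0.0184367 SGD × 0.659259 = 0.0121546 CHF

INR/CHF = 0.0121546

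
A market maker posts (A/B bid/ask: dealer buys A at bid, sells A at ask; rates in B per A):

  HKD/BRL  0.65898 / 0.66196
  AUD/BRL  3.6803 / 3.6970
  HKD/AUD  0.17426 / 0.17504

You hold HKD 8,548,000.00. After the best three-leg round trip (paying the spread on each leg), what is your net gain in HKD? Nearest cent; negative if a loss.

Net profit: HKD 156,623.52

Best loop HKD → BRL → AUD → HKD:
HKD 8,548,000.00 × 0.65898 (sell HKD at bid) = BRL 5,632,961.04
BRL 5,632,961.04 ÷ 3.6970 (buy AUD at ask) = AUD 1,523,657.30
AUD 1,523,657.30 ÷ 0.17504 (buy HKD at ask) = HKD 8,704,623.52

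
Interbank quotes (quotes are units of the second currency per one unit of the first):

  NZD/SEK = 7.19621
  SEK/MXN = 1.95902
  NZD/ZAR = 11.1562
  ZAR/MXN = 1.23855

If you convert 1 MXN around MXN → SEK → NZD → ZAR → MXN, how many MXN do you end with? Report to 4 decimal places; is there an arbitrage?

Around MXN → SEK → NZD → ZAR → MXN: 1 ÷ 1.95902 ÷ 7.19621 × 11.1562 × 1.23855 = 0.980138
Product < 1; profitable direction is MXN → ZAR → NZD → SEK → MXN.

0.9801 (arbitrage exists)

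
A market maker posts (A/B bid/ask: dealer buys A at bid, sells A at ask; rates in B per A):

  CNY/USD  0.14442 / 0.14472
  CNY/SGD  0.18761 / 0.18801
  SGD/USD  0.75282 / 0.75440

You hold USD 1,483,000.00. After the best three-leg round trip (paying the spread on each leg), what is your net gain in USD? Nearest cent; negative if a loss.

Best loop USD → SGD → CNY → USD:
USD 1,483,000.00 ÷ 0.75440 (buy SGD at ask) = SGD 1,965,800.64
SGD 1,965,800.64 ÷ 0.18801 (buy CNY at ask) = CNY 10,455,830.20
CNY 10,455,830.20 × 0.14442 (sell CNY at bid) = USD 1,510,031.00

Net profit: USD 27,031.00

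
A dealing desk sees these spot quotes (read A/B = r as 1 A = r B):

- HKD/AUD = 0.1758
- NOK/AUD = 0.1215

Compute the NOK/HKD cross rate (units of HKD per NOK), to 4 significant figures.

NOK/HKD = 0.6911

1 NOK × 0.1215 = 0.1215 AUD
0.1215 AUD ÷ 0.1758 = 0.691126 HKD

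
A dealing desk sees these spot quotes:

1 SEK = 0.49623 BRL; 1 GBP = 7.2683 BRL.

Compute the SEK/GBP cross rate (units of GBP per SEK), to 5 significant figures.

1 SEK × 0.49623 = 0.49623 BRL
0.49623 BRL ÷ 7.2683 = 0.0682732 GBP

SEK/GBP = 0.068273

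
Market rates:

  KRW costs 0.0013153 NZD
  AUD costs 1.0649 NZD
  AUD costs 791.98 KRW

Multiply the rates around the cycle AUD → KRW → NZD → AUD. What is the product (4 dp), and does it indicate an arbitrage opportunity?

0.9782 (arbitrage exists)

Around AUD → KRW → NZD → AUD: 1 × 791.98 × 0.0013153 ÷ 1.0649 = 0.978206
Product < 1; profitable direction is AUD → NZD → KRW → AUD.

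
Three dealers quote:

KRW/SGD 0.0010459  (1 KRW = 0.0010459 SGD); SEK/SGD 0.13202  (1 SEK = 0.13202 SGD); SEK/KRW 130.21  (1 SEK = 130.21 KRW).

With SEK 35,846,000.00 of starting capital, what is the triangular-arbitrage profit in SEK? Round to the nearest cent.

Profitable loop is SEK → KRW → SGD → SEK:
SEK 35,846,000.00 × 130.21 = KRW 4,667,507,660
KRW 4,667,507,660 × 0.0010459 = SGD 4,881,746.26
SGD 4,881,746.26 ÷ 0.13202 = SEK 36,977,323.60
Profit = SEK 36,977,323.60 − SEK 35,846,000.00

Profit: SEK 1,131,323.60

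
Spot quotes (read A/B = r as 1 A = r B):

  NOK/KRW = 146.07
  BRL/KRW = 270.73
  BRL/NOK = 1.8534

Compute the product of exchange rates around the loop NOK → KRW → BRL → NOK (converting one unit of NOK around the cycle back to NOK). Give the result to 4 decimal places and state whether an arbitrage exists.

1.0000 (no arbitrage)

Around NOK → KRW → BRL → NOK: 1 × 146.07 ÷ 270.73 × 1.8534 = 0.999986
Product ≈ 1 (deviation 0.001%, within rounding noise).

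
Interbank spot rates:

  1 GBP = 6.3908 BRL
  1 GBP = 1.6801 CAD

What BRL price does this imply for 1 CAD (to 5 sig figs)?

CAD/BRL = 3.8038

1 CAD ÷ 1.6801 = 0.595203 GBP
0.595203 GBP × 6.3908 = 3.80382 BRL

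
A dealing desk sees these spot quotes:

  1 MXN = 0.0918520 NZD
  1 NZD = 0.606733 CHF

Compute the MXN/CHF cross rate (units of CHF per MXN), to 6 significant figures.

1 MXN × 0.0918520 = 0.091852 NZD
0.091852 NZD × 0.606733 = 0.0557296 CHF

MXN/CHF = 0.0557296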